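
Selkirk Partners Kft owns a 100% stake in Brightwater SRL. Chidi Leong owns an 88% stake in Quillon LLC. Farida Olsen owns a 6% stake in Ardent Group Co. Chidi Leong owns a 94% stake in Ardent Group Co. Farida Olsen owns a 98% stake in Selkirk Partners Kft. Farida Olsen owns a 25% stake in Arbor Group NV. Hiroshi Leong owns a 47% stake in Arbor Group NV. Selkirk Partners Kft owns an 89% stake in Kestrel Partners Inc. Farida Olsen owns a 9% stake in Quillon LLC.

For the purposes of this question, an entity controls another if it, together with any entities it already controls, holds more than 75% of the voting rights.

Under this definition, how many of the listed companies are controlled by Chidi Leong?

2

Chidi holds 88% of Quillon, so Chidi controls Quillon.
Chidi holds 94% of Ardent, so Chidi controls Ardent.
No other company's threshold is met.
Chidi controls 2 companies.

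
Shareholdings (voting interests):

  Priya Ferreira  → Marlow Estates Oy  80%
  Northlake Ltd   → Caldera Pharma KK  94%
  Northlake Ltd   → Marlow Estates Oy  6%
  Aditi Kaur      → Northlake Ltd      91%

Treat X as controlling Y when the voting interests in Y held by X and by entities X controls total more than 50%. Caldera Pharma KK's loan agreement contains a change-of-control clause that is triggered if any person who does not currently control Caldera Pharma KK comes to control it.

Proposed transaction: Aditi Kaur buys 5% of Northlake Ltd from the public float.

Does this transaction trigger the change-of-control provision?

The purchase changes only Aditi's holdings, so Aditi is the only person who could newly come to control Caldera.
Aditi holds 91% of Northlake, so Aditi controls Northlake.
Northlake holds 94% of Caldera, so Aditi controls Caldera.
So Aditi already controls Caldera before the transaction.
After the purchase, Aditi's direct stake in Northlake rises to 91% + 5% = 96%.
Aditi controlled Caldera already, so this is not a new person acquiring control; every other person's position is unchanged or reduced.
No new person acquires control, so the clause is not triggered.

No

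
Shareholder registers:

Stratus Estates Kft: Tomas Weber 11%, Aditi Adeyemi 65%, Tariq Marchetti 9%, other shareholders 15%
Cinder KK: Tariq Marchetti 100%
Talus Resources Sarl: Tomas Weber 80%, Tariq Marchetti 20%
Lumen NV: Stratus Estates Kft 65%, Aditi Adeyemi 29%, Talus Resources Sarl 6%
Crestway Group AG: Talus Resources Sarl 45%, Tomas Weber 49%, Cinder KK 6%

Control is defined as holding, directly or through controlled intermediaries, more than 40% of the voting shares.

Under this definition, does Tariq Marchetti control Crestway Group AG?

No

Tariq holds 100% of Cinder, so Tariq controls Cinder.
In Crestway, Tariq's side holds only 6%, not > 40%.
So Tariq does not control Crestway.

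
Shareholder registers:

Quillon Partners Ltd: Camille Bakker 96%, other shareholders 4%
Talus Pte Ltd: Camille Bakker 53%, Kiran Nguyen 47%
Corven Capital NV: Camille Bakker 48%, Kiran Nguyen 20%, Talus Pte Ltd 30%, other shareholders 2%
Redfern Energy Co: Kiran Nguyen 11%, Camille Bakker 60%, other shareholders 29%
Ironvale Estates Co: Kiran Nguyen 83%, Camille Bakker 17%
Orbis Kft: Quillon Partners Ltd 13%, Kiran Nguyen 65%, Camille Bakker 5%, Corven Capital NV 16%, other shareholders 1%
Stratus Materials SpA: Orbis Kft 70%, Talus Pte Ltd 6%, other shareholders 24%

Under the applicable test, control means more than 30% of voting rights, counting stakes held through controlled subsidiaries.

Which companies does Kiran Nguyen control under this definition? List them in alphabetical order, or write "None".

Kiran holds 47% of Talus, so Kiran controls Talus.
Kiran and Talus together hold 20% + 30% = 50% of Corven, so Kiran controls Corven.
Kiran holds 83% of Ironvale, so Kiran controls Ironvale.
Kiran and Corven together hold 65% + 16% = 81% of Orbis, so Kiran controls Orbis.
Orbis and Talus together hold 70% + 6% = 76% of Stratus, so Kiran controls Stratus.
No other company's threshold is met.

Corven Capital NV, Ironvale Estates Co, Orbis Kft, Stratus Materials SpA, Talus Pte Ltd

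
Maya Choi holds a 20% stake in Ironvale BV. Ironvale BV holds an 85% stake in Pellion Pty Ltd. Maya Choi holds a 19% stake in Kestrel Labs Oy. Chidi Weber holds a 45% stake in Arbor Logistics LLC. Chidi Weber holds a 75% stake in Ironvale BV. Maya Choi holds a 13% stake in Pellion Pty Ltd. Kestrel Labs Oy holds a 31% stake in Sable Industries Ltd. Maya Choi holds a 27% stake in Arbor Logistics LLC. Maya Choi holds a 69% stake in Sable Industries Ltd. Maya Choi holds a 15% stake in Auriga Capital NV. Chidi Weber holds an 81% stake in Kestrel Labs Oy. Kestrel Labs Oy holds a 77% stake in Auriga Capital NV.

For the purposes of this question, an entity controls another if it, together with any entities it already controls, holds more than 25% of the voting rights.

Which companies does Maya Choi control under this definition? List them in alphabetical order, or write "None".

Arbor Logistics LLC, Sable Industries Ltd

Maya holds 27% of Arbor, so Maya controls Arbor.
Maya holds 69% of Sable, so Maya controls Sable.
No other company's threshold is met.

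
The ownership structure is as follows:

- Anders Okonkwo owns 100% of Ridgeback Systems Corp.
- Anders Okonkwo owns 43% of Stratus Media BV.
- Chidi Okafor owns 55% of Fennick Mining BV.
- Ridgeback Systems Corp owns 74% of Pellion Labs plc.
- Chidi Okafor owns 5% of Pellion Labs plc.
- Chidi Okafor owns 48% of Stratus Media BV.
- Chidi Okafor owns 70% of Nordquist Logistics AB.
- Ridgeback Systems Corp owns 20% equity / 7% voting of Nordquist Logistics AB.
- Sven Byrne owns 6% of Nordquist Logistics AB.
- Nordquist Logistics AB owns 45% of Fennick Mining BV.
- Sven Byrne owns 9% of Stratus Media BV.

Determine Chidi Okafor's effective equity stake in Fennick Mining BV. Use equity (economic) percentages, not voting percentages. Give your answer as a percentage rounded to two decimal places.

86.50%

Chidi reaches Fennick along 2 paths.
Via Nordquist: 70% × 45% = 31.5%.
Direct stake: 55% = 55%.
Total: 31.5% + 55% = 86.5%.
Rounded: 86.50%.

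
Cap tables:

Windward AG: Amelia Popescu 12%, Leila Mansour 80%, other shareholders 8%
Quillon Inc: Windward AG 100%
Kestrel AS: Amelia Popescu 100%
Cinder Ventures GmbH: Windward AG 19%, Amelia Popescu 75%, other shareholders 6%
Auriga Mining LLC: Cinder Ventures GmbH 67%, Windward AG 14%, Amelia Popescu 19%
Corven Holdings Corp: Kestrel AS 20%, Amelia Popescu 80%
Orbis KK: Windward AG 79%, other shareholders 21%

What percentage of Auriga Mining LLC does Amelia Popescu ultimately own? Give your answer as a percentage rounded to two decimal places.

72.46%

Amelia reaches Auriga along 4 paths.
Via Windward → Cinder: 12% × 19% × 67% = 1.5276%.
Via Cinder: 75% × 67% = 50.25%.
Via Windward: 12% × 14% = 1.68%.
Direct stake: 19% = 19%.
Total: 1.5276% + 50.25% + 1.68% + 19% = 72.4576%.
Rounded: 72.46%.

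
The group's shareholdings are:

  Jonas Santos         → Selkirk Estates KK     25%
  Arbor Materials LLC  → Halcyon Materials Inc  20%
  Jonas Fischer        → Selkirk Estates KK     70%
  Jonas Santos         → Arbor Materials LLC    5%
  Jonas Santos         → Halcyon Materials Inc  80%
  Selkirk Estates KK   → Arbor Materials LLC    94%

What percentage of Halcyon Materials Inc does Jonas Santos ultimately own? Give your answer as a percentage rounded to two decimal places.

85.70%

Jonas Santos reaches Halcyon along 3 paths.
Via Selkirk → Arbor: 25% × 94% × 20% = 4.7%.
Via Arbor: 5% × 20% = 1%.
Direct stake: 80% = 80%.
Total: 4.7% + 1% + 80% = 85.7%.
Rounded: 85.70%.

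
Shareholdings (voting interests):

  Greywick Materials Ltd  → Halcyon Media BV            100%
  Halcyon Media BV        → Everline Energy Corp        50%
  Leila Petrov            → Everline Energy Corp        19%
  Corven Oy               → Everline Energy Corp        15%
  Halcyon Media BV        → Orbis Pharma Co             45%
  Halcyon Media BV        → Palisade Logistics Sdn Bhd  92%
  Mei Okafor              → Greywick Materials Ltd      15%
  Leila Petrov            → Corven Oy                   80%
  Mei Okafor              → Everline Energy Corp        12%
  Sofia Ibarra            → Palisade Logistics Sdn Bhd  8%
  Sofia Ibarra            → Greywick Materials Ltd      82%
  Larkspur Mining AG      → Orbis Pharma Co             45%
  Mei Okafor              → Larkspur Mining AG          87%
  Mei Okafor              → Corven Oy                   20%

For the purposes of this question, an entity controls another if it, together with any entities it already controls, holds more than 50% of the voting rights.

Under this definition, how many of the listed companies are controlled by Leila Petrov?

Leila holds 80% of Corven, so Leila controls Corven.
No other company's threshold is met.
Leila controls 1 company.

1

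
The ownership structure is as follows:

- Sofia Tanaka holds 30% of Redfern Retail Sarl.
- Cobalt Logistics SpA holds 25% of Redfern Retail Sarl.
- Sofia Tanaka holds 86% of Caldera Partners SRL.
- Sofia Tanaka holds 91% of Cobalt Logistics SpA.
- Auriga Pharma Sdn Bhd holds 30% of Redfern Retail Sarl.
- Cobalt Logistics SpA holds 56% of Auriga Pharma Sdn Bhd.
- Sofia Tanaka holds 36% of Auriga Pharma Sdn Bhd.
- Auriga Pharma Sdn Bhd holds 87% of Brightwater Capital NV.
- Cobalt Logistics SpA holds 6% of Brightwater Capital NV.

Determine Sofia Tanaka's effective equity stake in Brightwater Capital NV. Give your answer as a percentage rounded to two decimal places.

81.12%

Sofia reaches Brightwater along 3 paths.
Via Cobalt: 91% × 6% = 5.46%.
Via Cobalt → Auriga: 91% × 56% × 87% = 44.3352%.
Via Auriga: 36% × 87% = 31.32%.
Total: 5.46% + 44.3352% + 31.32% = 81.1152%.
Rounded: 81.12%.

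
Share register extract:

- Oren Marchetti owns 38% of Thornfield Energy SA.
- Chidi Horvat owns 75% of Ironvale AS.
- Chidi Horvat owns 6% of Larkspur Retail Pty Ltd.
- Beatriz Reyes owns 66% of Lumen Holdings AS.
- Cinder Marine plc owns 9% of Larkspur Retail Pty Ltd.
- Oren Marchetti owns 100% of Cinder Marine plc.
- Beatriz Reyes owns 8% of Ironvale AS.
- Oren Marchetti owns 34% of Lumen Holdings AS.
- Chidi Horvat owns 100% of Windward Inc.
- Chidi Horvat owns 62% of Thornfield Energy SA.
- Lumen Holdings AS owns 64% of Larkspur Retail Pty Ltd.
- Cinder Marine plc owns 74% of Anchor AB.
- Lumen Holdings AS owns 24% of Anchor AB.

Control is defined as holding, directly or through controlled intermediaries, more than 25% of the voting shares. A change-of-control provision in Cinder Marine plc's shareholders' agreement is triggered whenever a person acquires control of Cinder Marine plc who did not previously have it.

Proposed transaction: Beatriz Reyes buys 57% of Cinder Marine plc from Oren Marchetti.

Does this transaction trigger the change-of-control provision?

Yes

The purchase adds only to Beatriz's holdings (Oren's stake shrinks), so Beatriz is the only person who could newly come to control Cinder.
Beatriz holds 66% of Lumen, so Beatriz controls Lumen.
Lumen holds 64% of Larkspur, so Beatriz controls Larkspur.
Neither Beatriz nor any entity Beatriz controls holds any voting interest in Cinder.
So before the transaction, Beatriz does not control Cinder.
After the purchase, Beatriz holds 57% of Cinder directly, and Oren's stake falls to 43%.
Beatriz holds 57% of Cinder, so Beatriz controls Cinder.
Beatriz did not control Cinder before and does after, so the clause is triggered.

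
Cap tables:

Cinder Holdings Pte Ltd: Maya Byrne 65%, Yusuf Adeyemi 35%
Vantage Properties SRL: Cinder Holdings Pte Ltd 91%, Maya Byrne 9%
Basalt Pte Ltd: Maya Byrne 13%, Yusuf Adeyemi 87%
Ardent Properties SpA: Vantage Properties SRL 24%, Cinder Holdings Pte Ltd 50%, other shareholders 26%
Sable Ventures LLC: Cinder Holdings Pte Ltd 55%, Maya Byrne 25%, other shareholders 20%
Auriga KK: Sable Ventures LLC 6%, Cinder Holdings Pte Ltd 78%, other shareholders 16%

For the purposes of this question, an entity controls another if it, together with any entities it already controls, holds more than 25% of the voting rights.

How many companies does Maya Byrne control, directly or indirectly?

Maya holds 65% of Cinder, so Maya controls Cinder.
Cinder and Maya together hold 91% + 9% = 100% of Vantage, so Maya controls Vantage.
Vantage and Cinder together hold 24% + 50% = 74% of Ardent, so Maya controls Ardent.
Cinder and Maya together hold 55% + 25% = 80% of Sable, so Maya controls Sable.
Sable and Cinder together hold 6% + 78% = 84% of Auriga, so Maya controls Auriga.
No other company's threshold is met.
Maya controls 5 companies.

5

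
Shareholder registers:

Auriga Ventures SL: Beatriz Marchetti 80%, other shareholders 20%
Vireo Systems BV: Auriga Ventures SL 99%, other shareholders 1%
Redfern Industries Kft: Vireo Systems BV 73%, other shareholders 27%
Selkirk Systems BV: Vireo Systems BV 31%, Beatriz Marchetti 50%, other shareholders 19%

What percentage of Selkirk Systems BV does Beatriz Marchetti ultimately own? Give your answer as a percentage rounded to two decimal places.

Beatriz reaches Selkirk along 2 paths.
Via Auriga → Vireo: 80% × 99% × 31% = 24.552%.
Direct stake: 50% = 50%.
Total: 24.552% + 50% = 74.552%.
Rounded: 74.55%.

74.55%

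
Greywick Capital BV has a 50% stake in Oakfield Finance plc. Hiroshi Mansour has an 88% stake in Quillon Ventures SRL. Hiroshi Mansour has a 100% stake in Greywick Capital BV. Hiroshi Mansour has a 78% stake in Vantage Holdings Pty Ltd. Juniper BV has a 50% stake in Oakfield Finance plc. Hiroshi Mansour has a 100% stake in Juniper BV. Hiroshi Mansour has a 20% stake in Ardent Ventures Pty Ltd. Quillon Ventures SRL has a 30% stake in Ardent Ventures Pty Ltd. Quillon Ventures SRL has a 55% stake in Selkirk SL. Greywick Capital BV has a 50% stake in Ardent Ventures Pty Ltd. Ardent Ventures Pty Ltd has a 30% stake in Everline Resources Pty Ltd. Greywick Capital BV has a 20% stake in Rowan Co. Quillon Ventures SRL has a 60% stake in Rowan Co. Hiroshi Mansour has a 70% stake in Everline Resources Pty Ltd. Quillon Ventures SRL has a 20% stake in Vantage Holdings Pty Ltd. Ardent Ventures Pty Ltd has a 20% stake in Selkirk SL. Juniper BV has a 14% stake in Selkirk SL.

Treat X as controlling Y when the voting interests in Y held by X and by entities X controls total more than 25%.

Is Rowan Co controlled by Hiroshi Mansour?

Yes

Hiroshi holds 88% of Quillon, so Hiroshi controls Quillon.
Hiroshi holds 100% of Greywick, so Hiroshi controls Greywick.
Greywick and Quillon together hold 20% + 60% = 80% of Rowan, so Hiroshi controls Rowan.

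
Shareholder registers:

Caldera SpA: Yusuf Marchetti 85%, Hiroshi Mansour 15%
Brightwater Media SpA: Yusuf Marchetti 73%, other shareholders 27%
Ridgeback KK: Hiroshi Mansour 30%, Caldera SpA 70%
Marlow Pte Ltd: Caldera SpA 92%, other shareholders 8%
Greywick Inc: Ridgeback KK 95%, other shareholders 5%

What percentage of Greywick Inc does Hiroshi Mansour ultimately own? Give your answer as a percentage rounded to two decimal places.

38.48%

Hiroshi reaches Greywick along 2 paths.
Via Ridgeback: 30% × 95% = 28.5%.
Via Caldera → Ridgeback: 15% × 70% × 95% = 9.975%.
Total: 28.5% + 9.975% = 38.475%.
Rounded: 38.48%.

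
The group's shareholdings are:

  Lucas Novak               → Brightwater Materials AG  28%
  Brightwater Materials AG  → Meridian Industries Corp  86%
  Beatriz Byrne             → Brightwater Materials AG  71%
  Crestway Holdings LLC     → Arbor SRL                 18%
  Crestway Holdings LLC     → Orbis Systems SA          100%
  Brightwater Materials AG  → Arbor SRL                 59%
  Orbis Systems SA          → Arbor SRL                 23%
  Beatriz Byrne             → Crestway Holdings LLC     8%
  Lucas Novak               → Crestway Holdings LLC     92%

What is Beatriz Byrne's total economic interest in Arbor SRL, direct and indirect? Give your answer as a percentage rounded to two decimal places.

45.17%

Beatriz reaches Arbor along 3 paths.
Via Crestway → Orbis: 8% × 100% × 23% = 1.84%.
Via Brightwater: 71% × 59% = 41.89%.
Via Crestway: 8% × 18% = 1.44%.
Total: 1.84% + 41.89% + 1.44% = 45.17%.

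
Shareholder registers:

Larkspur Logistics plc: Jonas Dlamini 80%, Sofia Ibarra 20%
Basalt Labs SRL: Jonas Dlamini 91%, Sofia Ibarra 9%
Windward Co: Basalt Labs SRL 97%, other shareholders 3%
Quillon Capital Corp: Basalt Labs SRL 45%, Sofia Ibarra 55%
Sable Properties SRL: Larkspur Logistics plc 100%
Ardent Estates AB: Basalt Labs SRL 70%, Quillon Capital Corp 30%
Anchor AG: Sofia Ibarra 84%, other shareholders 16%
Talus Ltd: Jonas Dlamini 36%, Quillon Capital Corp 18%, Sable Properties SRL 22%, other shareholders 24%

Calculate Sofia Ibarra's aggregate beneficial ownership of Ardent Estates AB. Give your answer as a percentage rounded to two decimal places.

Sofia reaches Ardent along 3 paths.
Via Basalt: 9% × 70% = 6.3%.
Via Basalt → Quillon: 9% × 45% × 30% = 1.215%.
Via Quillon: 55% × 30% = 16.5%.
Total: 6.3% + 1.215% + 16.5% = 24.015%.
Rounded: 24.02%.

24.02%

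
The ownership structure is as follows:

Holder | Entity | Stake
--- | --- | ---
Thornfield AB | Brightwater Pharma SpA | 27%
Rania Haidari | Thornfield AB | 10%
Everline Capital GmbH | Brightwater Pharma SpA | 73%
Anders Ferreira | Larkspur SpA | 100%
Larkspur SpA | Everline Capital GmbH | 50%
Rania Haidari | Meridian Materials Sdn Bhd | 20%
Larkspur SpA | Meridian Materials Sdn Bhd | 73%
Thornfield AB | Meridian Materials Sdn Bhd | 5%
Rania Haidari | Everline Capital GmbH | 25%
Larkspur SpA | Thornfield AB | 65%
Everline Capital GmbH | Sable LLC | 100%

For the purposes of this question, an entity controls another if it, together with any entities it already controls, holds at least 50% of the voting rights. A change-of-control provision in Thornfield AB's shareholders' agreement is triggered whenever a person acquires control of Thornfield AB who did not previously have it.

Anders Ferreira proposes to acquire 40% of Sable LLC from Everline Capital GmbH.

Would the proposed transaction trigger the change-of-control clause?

No

The purchase adds only to Anders's holdings (Everline's stake shrinks), so Anders is the only person who could newly come to control Thornfield.
Anders holds 100% of Larkspur, so Anders controls Larkspur.
Larkspur holds 65% of Thornfield, so Anders controls Thornfield.
So Anders already controls Thornfield before the transaction.
After the purchase, Anders holds 40% of Sable directly, and Everline's stake falls to 60%.
Anders controlled Thornfield already, so this is not a new person acquiring control; every other person's position is unchanged or reduced.
No new person acquires control, so the clause is not triggered.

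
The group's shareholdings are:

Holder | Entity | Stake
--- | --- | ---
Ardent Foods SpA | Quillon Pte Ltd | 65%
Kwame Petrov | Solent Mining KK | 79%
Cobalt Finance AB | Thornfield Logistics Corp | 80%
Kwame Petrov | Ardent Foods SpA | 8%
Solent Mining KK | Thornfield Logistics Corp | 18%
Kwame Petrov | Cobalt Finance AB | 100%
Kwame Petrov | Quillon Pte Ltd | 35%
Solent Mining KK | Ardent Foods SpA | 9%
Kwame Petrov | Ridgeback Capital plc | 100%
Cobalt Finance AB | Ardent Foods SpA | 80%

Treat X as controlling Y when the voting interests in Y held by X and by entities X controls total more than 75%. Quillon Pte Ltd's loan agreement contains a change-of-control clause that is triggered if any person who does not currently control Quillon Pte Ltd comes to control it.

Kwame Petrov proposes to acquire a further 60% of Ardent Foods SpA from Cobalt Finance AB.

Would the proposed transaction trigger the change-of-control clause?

No

The purchase adds only to Kwame's holdings (Cobalt's stake shrinks), so Kwame is the only person who could newly come to control Quillon.
Kwame holds 79% of Solent, so Kwame controls Solent.
Kwame holds 100% of Cobalt, so Kwame controls Cobalt.
Solent and Cobalt and Kwame together hold 9% + 80% + 8% = 97% of Ardent, so Kwame controls Ardent.
Kwame and Ardent together hold 35% + 65% = 100% of Quillon, so Kwame controls Quillon.
So Kwame already controls Quillon before the transaction.
After the purchase, Kwame's direct stake in Ardent rises to 8% + 60% = 68%, and Cobalt's stake falls to 20%.
Kwame controlled Quillon already, so this is not a new person acquiring control; every other person's position is unchanged or reduced.
No new person acquires control, so the clause is not triggered.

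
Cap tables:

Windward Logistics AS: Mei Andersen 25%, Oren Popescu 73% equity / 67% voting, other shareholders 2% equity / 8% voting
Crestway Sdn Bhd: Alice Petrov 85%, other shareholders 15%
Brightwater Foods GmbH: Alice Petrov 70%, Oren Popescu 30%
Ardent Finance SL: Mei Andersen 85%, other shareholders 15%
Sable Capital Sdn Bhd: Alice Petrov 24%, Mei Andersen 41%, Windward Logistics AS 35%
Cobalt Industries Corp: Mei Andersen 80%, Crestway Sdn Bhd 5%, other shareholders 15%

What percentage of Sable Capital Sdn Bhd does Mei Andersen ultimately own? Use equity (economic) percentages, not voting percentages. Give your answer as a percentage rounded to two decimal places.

Mei reaches Sable along 2 paths.
Direct stake: 41% = 41%.
Via Windward: 25% × 35% = 8.75%.
Total: 41% + 8.75% = 49.75%.

49.75%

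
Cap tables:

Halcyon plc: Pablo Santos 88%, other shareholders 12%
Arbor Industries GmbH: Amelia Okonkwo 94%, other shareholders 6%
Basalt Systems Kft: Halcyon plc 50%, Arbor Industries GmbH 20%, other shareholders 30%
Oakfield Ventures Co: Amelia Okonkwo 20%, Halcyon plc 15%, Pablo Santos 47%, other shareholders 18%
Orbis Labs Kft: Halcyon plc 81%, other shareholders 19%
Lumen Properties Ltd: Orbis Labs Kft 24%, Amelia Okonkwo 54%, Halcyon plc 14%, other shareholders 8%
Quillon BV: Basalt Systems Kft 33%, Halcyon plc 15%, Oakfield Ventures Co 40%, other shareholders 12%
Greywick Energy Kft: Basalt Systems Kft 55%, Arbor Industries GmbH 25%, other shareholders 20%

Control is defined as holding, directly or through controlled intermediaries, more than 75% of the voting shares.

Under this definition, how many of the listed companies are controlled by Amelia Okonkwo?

Amelia holds 94% of Arbor, so Amelia controls Arbor.
No other company's threshold is met.
Amelia controls 1 company.

1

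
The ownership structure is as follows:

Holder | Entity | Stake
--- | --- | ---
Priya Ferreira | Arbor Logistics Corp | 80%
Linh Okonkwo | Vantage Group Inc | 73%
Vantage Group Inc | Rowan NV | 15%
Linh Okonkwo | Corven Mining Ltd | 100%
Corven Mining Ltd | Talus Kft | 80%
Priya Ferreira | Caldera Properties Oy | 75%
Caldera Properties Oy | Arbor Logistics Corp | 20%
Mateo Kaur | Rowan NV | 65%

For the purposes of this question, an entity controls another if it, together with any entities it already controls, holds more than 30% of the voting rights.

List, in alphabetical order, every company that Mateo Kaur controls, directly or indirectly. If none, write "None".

Rowan NV

Mateo holds 65% of Rowan, so Mateo controls Rowan.
No other company's threshold is met.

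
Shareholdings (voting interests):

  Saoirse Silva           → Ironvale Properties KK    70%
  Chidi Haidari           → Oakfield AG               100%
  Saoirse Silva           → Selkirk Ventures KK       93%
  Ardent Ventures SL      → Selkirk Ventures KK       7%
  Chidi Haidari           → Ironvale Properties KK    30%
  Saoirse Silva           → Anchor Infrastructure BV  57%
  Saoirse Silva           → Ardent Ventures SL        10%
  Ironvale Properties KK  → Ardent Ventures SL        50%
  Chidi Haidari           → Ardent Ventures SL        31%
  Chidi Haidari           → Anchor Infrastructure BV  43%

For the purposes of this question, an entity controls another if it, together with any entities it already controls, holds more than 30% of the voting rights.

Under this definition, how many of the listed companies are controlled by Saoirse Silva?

Saoirse holds 70% of Ironvale, so Saoirse controls Ironvale.
Ironvale and Saoirse together hold 50% + 10% = 60% of Ardent, so Saoirse controls Ardent.
Saoirse holds 57% of Anchor, so Saoirse controls Anchor.
Ardent and Saoirse together hold 7% + 93% = 100% of Selkirk, so Saoirse controls Selkirk.
No other company's threshold is met.
Saoirse controls 4 companies.

4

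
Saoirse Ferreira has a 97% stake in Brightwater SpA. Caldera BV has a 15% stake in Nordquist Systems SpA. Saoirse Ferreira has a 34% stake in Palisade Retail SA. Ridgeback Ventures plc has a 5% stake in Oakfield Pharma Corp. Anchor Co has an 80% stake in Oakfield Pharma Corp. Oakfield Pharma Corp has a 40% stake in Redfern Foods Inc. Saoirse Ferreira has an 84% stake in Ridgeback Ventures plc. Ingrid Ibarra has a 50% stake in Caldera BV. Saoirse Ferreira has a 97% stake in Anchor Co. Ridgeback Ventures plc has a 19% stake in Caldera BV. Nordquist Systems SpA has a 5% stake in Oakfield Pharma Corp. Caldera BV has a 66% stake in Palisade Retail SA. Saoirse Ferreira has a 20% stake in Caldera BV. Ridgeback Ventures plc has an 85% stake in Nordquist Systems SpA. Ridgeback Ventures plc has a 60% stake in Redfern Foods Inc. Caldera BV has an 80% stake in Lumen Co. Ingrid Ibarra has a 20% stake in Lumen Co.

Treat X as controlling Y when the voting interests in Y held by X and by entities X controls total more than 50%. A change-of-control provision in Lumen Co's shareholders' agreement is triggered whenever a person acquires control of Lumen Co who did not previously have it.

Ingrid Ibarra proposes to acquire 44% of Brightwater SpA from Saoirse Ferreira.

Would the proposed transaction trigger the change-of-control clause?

The purchase adds only to Ingrid's holdings (Saoirse's stake shrinks), so Ingrid is the only person who could newly come to control Lumen.
Ingrid's largest direct stake is 50% in Caldera, which does not meet the threshold, so Ingrid controls no company.
In Lumen, Ingrid's side holds only 20%, not > 50%.
So before the transaction, Ingrid does not control Lumen.
After the purchase, Ingrid holds 44% of Brightwater directly, and Saoirse's stake falls to 53%.
Ingrid's side now holds 44% of Brightwater, not > 50%, so Ingrid still does not control Brightwater.
After the transaction, Ingrid's side holds 20% of Lumen, not > 50%, so Ingrid still does not control Lumen.
No new person acquires control, so the clause is not triggered.

No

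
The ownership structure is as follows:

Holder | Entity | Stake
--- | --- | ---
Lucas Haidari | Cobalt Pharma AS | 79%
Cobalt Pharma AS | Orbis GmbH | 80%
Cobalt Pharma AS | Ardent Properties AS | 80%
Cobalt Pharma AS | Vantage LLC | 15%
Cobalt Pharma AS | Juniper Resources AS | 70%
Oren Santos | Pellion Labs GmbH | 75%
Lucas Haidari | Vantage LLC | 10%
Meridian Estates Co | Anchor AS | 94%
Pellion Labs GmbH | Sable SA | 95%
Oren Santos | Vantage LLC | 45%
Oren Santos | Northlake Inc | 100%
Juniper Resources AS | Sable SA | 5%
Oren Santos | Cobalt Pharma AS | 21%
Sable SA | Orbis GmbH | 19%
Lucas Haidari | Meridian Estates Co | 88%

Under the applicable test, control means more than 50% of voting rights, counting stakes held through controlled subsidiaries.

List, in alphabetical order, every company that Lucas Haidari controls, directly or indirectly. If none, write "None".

Lucas holds 79% of Cobalt, so Lucas controls Cobalt.
Cobalt holds 80% of Ardent, so Lucas controls Ardent.
Lucas holds 88% of Meridian, so Lucas controls Meridian.
Cobalt holds 70% of Juniper, so Lucas controls Juniper.
Meridian holds 94% of Anchor, so Lucas controls Anchor.
Cobalt holds 80% of Orbis, so Lucas controls Orbis.
No other company's threshold is met.

Anchor AS, Ardent Properties AS, Cobalt Pharma AS, Juniper Resources AS, Meridian Estates Co, Orbis GmbH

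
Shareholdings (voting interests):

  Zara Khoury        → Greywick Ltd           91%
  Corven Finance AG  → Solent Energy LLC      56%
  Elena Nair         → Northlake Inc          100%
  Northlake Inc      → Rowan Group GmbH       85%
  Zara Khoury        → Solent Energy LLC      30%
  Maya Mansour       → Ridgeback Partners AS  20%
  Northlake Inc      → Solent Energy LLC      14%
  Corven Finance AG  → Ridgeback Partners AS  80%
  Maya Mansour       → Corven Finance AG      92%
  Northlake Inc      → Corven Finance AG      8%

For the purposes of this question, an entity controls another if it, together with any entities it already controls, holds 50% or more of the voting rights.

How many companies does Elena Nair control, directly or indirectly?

2

Elena holds 100% of Northlake, so Elena controls Northlake.
Northlake holds 85% of Rowan, so Elena controls Rowan.
No other company's threshold is met.
Elena controls 2 companies.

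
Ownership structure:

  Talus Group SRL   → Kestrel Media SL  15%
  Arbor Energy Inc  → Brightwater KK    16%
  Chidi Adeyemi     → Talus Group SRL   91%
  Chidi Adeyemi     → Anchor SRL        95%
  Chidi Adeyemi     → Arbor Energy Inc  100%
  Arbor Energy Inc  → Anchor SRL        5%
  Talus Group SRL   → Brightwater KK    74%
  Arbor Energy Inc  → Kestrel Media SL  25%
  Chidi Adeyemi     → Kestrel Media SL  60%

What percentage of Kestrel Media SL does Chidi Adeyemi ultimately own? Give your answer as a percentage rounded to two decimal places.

Chidi reaches Kestrel along 3 paths.
Direct stake: 60% = 60%.
Via Talus: 91% × 15% = 13.65%.
Via Arbor: 100% × 25% = 25%.
Total: 60% + 13.65% + 25% = 98.65%.

98.65%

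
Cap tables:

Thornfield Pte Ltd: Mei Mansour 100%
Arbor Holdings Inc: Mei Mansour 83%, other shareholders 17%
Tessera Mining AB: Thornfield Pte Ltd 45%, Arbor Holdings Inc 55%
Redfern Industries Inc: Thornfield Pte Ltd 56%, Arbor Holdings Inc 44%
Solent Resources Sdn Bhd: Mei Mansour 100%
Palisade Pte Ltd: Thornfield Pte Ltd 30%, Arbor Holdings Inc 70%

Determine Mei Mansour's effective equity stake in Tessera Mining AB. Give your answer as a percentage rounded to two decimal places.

90.65%

Mei reaches Tessera along 2 paths.
Via Thornfield: 100% × 45% = 45%.
Via Arbor: 83% × 55% = 45.65%.
Total: 45% + 45.65% = 90.65%.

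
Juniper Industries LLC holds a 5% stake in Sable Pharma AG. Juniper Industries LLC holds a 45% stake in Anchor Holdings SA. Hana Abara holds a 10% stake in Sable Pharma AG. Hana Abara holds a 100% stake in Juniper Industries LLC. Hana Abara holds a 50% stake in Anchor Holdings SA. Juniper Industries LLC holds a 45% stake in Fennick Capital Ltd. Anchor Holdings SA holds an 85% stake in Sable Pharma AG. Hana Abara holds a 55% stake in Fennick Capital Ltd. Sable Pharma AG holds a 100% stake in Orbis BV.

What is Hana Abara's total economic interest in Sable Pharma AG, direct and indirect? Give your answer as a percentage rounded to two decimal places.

95.75%

Hana reaches Sable along 4 paths.
Via Juniper: 100% × 5% = 5%.
Via Juniper → Anchor: 100% × 45% × 85% = 38.25%.
Via Anchor: 50% × 85% = 42.5%.
Direct stake: 10% = 10%.
Total: 5% + 38.25% + 42.5% + 10% = 95.75%.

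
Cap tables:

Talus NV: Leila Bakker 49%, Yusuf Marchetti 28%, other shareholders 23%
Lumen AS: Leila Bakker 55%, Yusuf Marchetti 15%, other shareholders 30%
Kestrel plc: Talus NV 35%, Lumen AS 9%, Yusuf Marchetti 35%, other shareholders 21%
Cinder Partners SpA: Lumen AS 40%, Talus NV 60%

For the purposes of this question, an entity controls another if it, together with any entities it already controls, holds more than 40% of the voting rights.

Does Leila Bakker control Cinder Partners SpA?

Yes

Leila holds 49% of Talus, so Leila controls Talus.
Leila holds 55% of Lumen, so Leila controls Lumen.
Lumen and Talus together hold 40% + 60% = 100% of Cinder, so Leila controls Cinder.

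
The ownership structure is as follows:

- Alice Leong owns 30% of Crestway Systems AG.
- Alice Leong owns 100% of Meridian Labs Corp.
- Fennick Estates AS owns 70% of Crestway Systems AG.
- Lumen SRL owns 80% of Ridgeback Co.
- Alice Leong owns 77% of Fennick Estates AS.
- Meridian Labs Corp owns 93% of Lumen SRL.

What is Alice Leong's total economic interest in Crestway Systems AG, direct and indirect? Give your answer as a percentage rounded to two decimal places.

Alice reaches Crestway along 2 paths.
Via Fennick: 77% × 70% = 53.9%.
Direct stake: 30% = 30%.
Total: 53.9% + 30% = 83.9%.
Rounded: 83.90%.

83.90%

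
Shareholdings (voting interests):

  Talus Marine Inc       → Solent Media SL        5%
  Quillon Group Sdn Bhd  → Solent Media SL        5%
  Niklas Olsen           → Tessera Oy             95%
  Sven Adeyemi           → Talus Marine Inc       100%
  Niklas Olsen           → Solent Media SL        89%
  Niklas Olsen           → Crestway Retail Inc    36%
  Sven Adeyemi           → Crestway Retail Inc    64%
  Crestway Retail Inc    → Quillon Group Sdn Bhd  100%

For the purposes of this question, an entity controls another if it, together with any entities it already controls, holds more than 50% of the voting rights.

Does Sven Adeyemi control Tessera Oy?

No

Sven holds 64% of Crestway, so Sven controls Crestway.
Crestway holds 100% of Quillon, so Sven controls Quillon.
Sven holds 100% of Talus, so Sven controls Talus.
Neither Sven nor any entity Sven controls holds any voting interest in Tessera.
So Sven does not control Tessera.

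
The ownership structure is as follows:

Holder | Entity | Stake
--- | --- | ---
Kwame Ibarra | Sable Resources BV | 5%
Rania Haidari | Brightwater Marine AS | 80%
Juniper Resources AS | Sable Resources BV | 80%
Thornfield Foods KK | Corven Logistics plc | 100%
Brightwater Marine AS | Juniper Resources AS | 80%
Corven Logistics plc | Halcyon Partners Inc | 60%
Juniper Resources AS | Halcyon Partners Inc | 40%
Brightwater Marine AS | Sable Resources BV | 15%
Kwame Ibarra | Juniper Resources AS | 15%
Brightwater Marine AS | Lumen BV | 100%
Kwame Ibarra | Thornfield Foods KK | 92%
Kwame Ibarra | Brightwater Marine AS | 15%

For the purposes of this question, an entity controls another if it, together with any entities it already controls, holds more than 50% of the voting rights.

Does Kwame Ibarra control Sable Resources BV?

No

Kwame holds 92% of Thornfield, so Kwame controls Thornfield.
Thornfield holds 100% of Corven, so Kwame controls Corven.
Corven holds 60% of Halcyon, so Kwame controls Halcyon.
In Sable, Kwame's side holds only 5%, not > 50%.
So Kwame does not control Sable.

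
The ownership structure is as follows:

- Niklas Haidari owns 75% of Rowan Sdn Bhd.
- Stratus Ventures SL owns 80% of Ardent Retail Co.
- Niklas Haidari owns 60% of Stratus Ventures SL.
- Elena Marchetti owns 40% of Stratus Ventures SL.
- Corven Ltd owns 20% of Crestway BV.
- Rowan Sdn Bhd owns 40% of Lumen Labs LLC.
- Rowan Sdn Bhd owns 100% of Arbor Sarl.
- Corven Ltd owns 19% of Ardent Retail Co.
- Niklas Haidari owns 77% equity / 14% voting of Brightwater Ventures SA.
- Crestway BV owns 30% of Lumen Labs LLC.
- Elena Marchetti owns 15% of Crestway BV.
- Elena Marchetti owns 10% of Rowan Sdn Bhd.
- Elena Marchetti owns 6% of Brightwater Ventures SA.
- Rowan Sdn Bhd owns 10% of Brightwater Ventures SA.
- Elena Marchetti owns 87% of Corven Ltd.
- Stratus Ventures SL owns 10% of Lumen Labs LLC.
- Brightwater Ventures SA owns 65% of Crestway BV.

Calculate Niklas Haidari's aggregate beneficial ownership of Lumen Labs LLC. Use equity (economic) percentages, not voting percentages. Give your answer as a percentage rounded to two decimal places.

Niklas reaches Lumen along 4 paths.
Via Rowan: 75% × 40% = 30%.
Via Stratus: 60% × 10% = 6%.
Via Brightwater → Crestway: 77% × 65% × 30% = 15.015%.
Via Rowan → Brightwater → Crestway: 75% × 10% × 65% × 30% = 1.4625%.
Total: 30% + 6% + 15.015% + 1.4625% = 52.4775%.
Rounded: 52.48%.

52.48%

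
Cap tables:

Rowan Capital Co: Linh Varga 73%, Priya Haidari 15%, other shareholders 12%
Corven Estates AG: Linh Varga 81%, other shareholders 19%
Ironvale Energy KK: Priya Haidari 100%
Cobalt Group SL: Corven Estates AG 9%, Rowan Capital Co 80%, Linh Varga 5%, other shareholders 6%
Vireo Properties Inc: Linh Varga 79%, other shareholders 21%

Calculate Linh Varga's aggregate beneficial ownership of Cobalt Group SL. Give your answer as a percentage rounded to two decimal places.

70.69%

Linh reaches Cobalt along 3 paths.
Via Corven: 81% × 9% = 7.29%.
Via Rowan: 73% × 80% = 58.4%.
Direct stake: 5% = 5%.
Total: 7.29% + 58.4% + 5% = 70.69%.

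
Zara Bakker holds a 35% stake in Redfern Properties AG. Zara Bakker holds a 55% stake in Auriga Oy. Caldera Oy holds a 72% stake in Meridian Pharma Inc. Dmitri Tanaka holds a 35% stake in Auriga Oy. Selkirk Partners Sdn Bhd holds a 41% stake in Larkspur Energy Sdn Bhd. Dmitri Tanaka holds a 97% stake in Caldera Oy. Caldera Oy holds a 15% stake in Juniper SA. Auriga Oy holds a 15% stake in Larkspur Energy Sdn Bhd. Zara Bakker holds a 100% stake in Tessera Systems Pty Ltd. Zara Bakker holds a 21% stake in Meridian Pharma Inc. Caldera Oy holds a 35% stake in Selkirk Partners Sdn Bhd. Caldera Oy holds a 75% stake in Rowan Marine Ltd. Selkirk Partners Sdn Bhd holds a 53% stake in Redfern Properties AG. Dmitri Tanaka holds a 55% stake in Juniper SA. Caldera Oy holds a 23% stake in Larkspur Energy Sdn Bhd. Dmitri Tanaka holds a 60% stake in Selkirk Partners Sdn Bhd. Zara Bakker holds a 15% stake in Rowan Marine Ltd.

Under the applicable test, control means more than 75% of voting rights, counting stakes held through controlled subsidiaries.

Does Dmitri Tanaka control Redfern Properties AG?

Dmitri holds 97% of Caldera, so Dmitri controls Caldera.
Dmitri and Caldera together hold 60% + 35% = 95% of Selkirk, so Dmitri controls Selkirk.
In Redfern, Dmitri's side holds only 53%, not > 75%.
So Dmitri does not control Redfern.

No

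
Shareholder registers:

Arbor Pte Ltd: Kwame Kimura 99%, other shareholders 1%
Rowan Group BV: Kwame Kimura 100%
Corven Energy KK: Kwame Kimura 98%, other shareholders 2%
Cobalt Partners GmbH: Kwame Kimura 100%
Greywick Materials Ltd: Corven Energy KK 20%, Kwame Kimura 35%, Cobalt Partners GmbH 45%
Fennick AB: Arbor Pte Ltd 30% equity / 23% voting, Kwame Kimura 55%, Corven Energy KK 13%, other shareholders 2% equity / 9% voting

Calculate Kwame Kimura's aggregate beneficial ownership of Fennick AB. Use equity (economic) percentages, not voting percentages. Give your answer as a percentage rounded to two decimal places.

97.44%

Kwame reaches Fennick along 3 paths.
Via Arbor: 99% × 30% = 29.7%.
Direct stake: 55% = 55%.
Via Corven: 98% × 13% = 12.74%.
Total: 29.7% + 55% + 12.74% = 97.44%.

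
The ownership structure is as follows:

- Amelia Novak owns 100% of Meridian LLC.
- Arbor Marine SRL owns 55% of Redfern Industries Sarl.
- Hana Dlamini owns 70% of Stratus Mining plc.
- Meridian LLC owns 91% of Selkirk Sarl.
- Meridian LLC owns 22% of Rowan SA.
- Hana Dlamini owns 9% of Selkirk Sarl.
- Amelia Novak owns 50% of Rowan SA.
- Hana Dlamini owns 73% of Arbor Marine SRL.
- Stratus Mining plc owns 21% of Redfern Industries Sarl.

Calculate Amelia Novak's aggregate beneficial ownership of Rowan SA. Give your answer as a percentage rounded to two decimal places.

Amelia reaches Rowan along 2 paths.
Direct stake: 50% = 50%.
Via Meridian: 100% × 22% = 22%.
Total: 50% + 22% = 72%.
Rounded: 72.00%.

72.00%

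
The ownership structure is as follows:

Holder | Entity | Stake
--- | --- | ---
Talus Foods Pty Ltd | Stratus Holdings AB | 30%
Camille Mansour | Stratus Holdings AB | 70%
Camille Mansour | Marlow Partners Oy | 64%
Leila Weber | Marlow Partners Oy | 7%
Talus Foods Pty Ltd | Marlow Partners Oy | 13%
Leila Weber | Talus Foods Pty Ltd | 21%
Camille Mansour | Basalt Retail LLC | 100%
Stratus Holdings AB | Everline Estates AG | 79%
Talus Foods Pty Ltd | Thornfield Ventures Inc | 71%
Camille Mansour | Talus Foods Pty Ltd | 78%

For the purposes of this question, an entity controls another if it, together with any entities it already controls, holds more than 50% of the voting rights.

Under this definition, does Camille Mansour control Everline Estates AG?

Yes

Camille holds 78% of Talus, so Camille controls Talus.
Camille and Talus together hold 70% + 30% = 100% of Stratus, so Camille controls Stratus.
Stratus holds 79% of Everline, so Camille controls Everline.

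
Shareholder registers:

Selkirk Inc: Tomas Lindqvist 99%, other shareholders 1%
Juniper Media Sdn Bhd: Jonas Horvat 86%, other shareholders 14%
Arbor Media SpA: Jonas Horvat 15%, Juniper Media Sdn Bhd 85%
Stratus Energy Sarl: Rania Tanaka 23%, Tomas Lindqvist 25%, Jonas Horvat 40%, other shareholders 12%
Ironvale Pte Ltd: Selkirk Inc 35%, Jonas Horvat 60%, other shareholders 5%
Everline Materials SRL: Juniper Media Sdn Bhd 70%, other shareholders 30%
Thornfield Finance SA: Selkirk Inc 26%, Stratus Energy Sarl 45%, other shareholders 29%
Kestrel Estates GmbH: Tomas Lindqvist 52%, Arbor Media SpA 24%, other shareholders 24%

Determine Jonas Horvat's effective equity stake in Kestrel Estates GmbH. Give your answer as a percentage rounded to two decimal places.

Jonas reaches Kestrel along 2 paths.
Via Arbor: 15% × 24% = 3.6%.
Via Juniper → Arbor: 86% × 85% × 24% = 17.544%.
Total: 3.6% + 17.544% = 21.144%.
Rounded: 21.14%.

21.14%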